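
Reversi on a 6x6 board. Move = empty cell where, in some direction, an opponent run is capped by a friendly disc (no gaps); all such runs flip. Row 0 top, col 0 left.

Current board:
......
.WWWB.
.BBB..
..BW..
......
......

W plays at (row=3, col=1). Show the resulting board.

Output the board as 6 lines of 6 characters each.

Answer: ......
.WWWB.
.WWB..
.WWW..
......
......

Derivation:
Place W at (3,1); scan 8 dirs for brackets.
Dir NW: first cell '.' (not opp) -> no flip
Dir N: opp run (2,1) capped by W -> flip
Dir NE: opp run (2,2) capped by W -> flip
Dir W: first cell '.' (not opp) -> no flip
Dir E: opp run (3,2) capped by W -> flip
Dir SW: first cell '.' (not opp) -> no flip
Dir S: first cell '.' (not opp) -> no flip
Dir SE: first cell '.' (not opp) -> no flip
All flips: (2,1) (2,2) (3,2)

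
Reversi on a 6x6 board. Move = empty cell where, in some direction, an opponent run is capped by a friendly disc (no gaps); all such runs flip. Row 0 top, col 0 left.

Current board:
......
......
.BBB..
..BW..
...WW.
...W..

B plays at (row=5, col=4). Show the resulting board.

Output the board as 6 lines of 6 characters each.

Place B at (5,4); scan 8 dirs for brackets.
Dir NW: opp run (4,3) capped by B -> flip
Dir N: opp run (4,4), next='.' -> no flip
Dir NE: first cell '.' (not opp) -> no flip
Dir W: opp run (5,3), next='.' -> no flip
Dir E: first cell '.' (not opp) -> no flip
Dir SW: edge -> no flip
Dir S: edge -> no flip
Dir SE: edge -> no flip
All flips: (4,3)

Answer: ......
......
.BBB..
..BW..
...BW.
...WB.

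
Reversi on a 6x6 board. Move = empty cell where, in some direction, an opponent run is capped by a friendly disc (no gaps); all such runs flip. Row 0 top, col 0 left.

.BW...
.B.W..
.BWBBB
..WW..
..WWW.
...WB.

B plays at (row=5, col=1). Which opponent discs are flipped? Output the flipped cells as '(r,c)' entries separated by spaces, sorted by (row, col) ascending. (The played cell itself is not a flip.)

Answer: (3,3) (4,2)

Derivation:
Dir NW: first cell '.' (not opp) -> no flip
Dir N: first cell '.' (not opp) -> no flip
Dir NE: opp run (4,2) (3,3) capped by B -> flip
Dir W: first cell '.' (not opp) -> no flip
Dir E: first cell '.' (not opp) -> no flip
Dir SW: edge -> no flip
Dir S: edge -> no flip
Dir SE: edge -> no flip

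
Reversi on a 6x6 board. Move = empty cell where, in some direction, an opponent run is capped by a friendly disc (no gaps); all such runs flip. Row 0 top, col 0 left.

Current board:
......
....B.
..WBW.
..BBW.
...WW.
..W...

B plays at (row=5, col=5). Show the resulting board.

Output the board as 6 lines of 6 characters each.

Answer: ......
....B.
..WBW.
..BBW.
...WB.
..W..B

Derivation:
Place B at (5,5); scan 8 dirs for brackets.
Dir NW: opp run (4,4) capped by B -> flip
Dir N: first cell '.' (not opp) -> no flip
Dir NE: edge -> no flip
Dir W: first cell '.' (not opp) -> no flip
Dir E: edge -> no flip
Dir SW: edge -> no flip
Dir S: edge -> no flip
Dir SE: edge -> no flip
All flips: (4,4)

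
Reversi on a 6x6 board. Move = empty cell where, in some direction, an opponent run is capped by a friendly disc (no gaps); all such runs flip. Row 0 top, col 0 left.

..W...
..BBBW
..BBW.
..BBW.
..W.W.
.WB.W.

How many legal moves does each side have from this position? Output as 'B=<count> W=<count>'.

Answer: B=5 W=6

Derivation:
-- B to move --
(0,1): no bracket -> illegal
(0,3): no bracket -> illegal
(0,4): no bracket -> illegal
(0,5): no bracket -> illegal
(1,1): no bracket -> illegal
(2,5): flips 1 -> legal
(3,1): no bracket -> illegal
(3,5): flips 2 -> legal
(4,0): no bracket -> illegal
(4,1): no bracket -> illegal
(4,3): no bracket -> illegal
(4,5): flips 1 -> legal
(5,0): flips 1 -> legal
(5,3): no bracket -> illegal
(5,5): flips 1 -> legal
B mobility = 5
-- W to move --
(0,1): flips 2 -> legal
(0,3): no bracket -> illegal
(0,4): flips 1 -> legal
(0,5): no bracket -> illegal
(1,1): flips 5 -> legal
(2,1): flips 2 -> legal
(2,5): no bracket -> illegal
(3,1): flips 2 -> legal
(4,1): no bracket -> illegal
(4,3): no bracket -> illegal
(5,3): flips 1 -> legal
W mobility = 6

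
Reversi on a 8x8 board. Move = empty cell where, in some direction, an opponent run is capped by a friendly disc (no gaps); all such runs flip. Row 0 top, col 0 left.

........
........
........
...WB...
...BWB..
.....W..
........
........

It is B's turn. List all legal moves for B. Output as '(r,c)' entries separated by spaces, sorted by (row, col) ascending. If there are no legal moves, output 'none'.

(2,2): no bracket -> illegal
(2,3): flips 1 -> legal
(2,4): no bracket -> illegal
(3,2): flips 1 -> legal
(3,5): no bracket -> illegal
(4,2): no bracket -> illegal
(4,6): no bracket -> illegal
(5,3): no bracket -> illegal
(5,4): flips 1 -> legal
(5,6): no bracket -> illegal
(6,4): no bracket -> illegal
(6,5): flips 1 -> legal
(6,6): no bracket -> illegal

Answer: (2,3) (3,2) (5,4) (6,5)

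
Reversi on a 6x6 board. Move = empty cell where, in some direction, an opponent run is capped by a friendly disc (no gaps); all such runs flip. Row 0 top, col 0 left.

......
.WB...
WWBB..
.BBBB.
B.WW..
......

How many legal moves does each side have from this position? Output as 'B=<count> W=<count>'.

-- B to move --
(0,0): flips 1 -> legal
(0,1): flips 2 -> legal
(0,2): no bracket -> illegal
(1,0): flips 2 -> legal
(3,0): flips 1 -> legal
(4,1): no bracket -> illegal
(4,4): no bracket -> illegal
(5,1): flips 1 -> legal
(5,2): flips 2 -> legal
(5,3): flips 2 -> legal
(5,4): flips 1 -> legal
B mobility = 8
-- W to move --
(0,1): no bracket -> illegal
(0,2): flips 3 -> legal
(0,3): flips 1 -> legal
(1,3): flips 3 -> legal
(1,4): no bracket -> illegal
(2,4): flips 3 -> legal
(2,5): flips 1 -> legal
(3,0): no bracket -> illegal
(3,5): no bracket -> illegal
(4,1): flips 1 -> legal
(4,4): flips 2 -> legal
(4,5): no bracket -> illegal
(5,0): no bracket -> illegal
(5,1): no bracket -> illegal
W mobility = 7

Answer: B=8 W=7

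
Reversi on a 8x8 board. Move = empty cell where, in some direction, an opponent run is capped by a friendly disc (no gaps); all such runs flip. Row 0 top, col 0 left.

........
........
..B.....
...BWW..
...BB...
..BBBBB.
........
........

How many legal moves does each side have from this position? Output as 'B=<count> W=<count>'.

-- B to move --
(2,3): no bracket -> illegal
(2,4): flips 1 -> legal
(2,5): flips 1 -> legal
(2,6): flips 1 -> legal
(3,6): flips 2 -> legal
(4,5): no bracket -> illegal
(4,6): no bracket -> illegal
B mobility = 4
-- W to move --
(1,1): no bracket -> illegal
(1,2): no bracket -> illegal
(1,3): no bracket -> illegal
(2,1): no bracket -> illegal
(2,3): no bracket -> illegal
(2,4): no bracket -> illegal
(3,1): no bracket -> illegal
(3,2): flips 1 -> legal
(4,1): no bracket -> illegal
(4,2): no bracket -> illegal
(4,5): no bracket -> illegal
(4,6): no bracket -> illegal
(4,7): no bracket -> illegal
(5,1): no bracket -> illegal
(5,7): no bracket -> illegal
(6,1): flips 2 -> legal
(6,2): flips 2 -> legal
(6,3): no bracket -> illegal
(6,4): flips 2 -> legal
(6,5): no bracket -> illegal
(6,6): no bracket -> illegal
(6,7): no bracket -> illegal
W mobility = 4

Answer: B=4 W=4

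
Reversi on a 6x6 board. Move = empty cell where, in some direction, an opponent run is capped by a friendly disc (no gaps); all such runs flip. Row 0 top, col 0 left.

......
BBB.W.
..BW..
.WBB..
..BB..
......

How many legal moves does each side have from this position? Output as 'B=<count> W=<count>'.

Answer: B=7 W=6

Derivation:
-- B to move --
(0,3): no bracket -> illegal
(0,4): no bracket -> illegal
(0,5): flips 2 -> legal
(1,3): flips 1 -> legal
(1,5): no bracket -> illegal
(2,0): flips 1 -> legal
(2,1): no bracket -> illegal
(2,4): flips 1 -> legal
(2,5): no bracket -> illegal
(3,0): flips 1 -> legal
(3,4): flips 1 -> legal
(4,0): flips 1 -> legal
(4,1): no bracket -> illegal
B mobility = 7
-- W to move --
(0,0): no bracket -> illegal
(0,1): flips 1 -> legal
(0,2): no bracket -> illegal
(0,3): no bracket -> illegal
(1,3): flips 1 -> legal
(2,0): no bracket -> illegal
(2,1): flips 1 -> legal
(2,4): no bracket -> illegal
(3,4): flips 2 -> legal
(4,1): flips 1 -> legal
(4,4): no bracket -> illegal
(5,1): no bracket -> illegal
(5,2): no bracket -> illegal
(5,3): flips 3 -> legal
(5,4): no bracket -> illegal
W mobility = 6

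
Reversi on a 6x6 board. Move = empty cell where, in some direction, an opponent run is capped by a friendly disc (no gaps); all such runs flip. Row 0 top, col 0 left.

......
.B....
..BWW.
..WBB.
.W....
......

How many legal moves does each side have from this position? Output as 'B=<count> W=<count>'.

-- B to move --
(1,2): flips 1 -> legal
(1,3): flips 1 -> legal
(1,4): flips 1 -> legal
(1,5): flips 1 -> legal
(2,1): no bracket -> illegal
(2,5): flips 2 -> legal
(3,0): no bracket -> illegal
(3,1): flips 1 -> legal
(3,5): no bracket -> illegal
(4,0): no bracket -> illegal
(4,2): flips 1 -> legal
(4,3): no bracket -> illegal
(5,0): no bracket -> illegal
(5,1): no bracket -> illegal
(5,2): no bracket -> illegal
B mobility = 7
-- W to move --
(0,0): no bracket -> illegal
(0,1): no bracket -> illegal
(0,2): no bracket -> illegal
(1,0): no bracket -> illegal
(1,2): flips 1 -> legal
(1,3): no bracket -> illegal
(2,0): no bracket -> illegal
(2,1): flips 1 -> legal
(2,5): no bracket -> illegal
(3,1): no bracket -> illegal
(3,5): flips 2 -> legal
(4,2): flips 1 -> legal
(4,3): flips 1 -> legal
(4,4): flips 1 -> legal
(4,5): flips 1 -> legal
W mobility = 7

Answer: B=7 W=7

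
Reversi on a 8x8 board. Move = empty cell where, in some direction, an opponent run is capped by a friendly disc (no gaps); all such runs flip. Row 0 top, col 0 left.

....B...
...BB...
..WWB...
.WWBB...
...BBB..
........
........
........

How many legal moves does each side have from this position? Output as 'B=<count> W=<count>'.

-- B to move --
(1,1): flips 1 -> legal
(1,2): flips 1 -> legal
(2,0): no bracket -> illegal
(2,1): flips 3 -> legal
(3,0): flips 2 -> legal
(4,0): flips 2 -> legal
(4,1): flips 2 -> legal
(4,2): no bracket -> illegal
B mobility = 6
-- W to move --
(0,2): no bracket -> illegal
(0,3): flips 1 -> legal
(0,5): flips 1 -> legal
(1,2): no bracket -> illegal
(1,5): no bracket -> illegal
(2,5): flips 1 -> legal
(3,5): flips 2 -> legal
(3,6): no bracket -> illegal
(4,2): no bracket -> illegal
(4,6): no bracket -> illegal
(5,2): no bracket -> illegal
(5,3): flips 2 -> legal
(5,4): flips 1 -> legal
(5,5): flips 2 -> legal
(5,6): flips 2 -> legal
W mobility = 8

Answer: B=6 W=8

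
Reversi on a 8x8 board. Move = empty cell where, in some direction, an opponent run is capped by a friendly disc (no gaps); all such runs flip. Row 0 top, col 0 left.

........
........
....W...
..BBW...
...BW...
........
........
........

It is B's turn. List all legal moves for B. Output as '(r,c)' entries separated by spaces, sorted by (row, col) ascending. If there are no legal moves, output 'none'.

(1,3): no bracket -> illegal
(1,4): no bracket -> illegal
(1,5): flips 1 -> legal
(2,3): no bracket -> illegal
(2,5): flips 1 -> legal
(3,5): flips 1 -> legal
(4,5): flips 1 -> legal
(5,3): no bracket -> illegal
(5,4): no bracket -> illegal
(5,5): flips 1 -> legal

Answer: (1,5) (2,5) (3,5) (4,5) (5,5)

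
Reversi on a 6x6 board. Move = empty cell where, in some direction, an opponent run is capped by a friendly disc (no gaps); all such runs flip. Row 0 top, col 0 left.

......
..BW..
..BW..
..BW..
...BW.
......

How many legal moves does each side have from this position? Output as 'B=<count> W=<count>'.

-- B to move --
(0,2): no bracket -> illegal
(0,3): flips 3 -> legal
(0,4): flips 1 -> legal
(1,4): flips 2 -> legal
(2,4): flips 1 -> legal
(3,4): flips 2 -> legal
(3,5): no bracket -> illegal
(4,2): no bracket -> illegal
(4,5): flips 1 -> legal
(5,3): no bracket -> illegal
(5,4): no bracket -> illegal
(5,5): flips 2 -> legal
B mobility = 7
-- W to move --
(0,1): flips 1 -> legal
(0,2): no bracket -> illegal
(0,3): no bracket -> illegal
(1,1): flips 2 -> legal
(2,1): flips 1 -> legal
(3,1): flips 2 -> legal
(3,4): no bracket -> illegal
(4,1): flips 1 -> legal
(4,2): flips 1 -> legal
(5,2): no bracket -> illegal
(5,3): flips 1 -> legal
(5,4): no bracket -> illegal
W mobility = 7

Answer: B=7 W=7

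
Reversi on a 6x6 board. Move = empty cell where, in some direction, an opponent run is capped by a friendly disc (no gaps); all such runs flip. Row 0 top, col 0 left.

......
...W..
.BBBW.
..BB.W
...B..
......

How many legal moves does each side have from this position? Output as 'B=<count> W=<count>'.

-- B to move --
(0,2): no bracket -> illegal
(0,3): flips 1 -> legal
(0,4): flips 1 -> legal
(1,2): no bracket -> illegal
(1,4): no bracket -> illegal
(1,5): flips 1 -> legal
(2,5): flips 1 -> legal
(3,4): no bracket -> illegal
(4,4): no bracket -> illegal
(4,5): no bracket -> illegal
B mobility = 4
-- W to move --
(1,0): no bracket -> illegal
(1,1): no bracket -> illegal
(1,2): no bracket -> illegal
(1,4): no bracket -> illegal
(2,0): flips 3 -> legal
(3,0): no bracket -> illegal
(3,1): flips 1 -> legal
(3,4): no bracket -> illegal
(4,1): no bracket -> illegal
(4,2): flips 1 -> legal
(4,4): no bracket -> illegal
(5,2): no bracket -> illegal
(5,3): flips 3 -> legal
(5,4): no bracket -> illegal
W mobility = 4

Answer: B=4 W=4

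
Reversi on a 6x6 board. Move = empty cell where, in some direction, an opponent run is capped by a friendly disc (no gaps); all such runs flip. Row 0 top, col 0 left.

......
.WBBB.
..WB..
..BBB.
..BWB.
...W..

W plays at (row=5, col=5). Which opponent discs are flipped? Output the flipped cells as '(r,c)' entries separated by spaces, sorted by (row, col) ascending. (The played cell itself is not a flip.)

Dir NW: opp run (4,4) (3,3) capped by W -> flip
Dir N: first cell '.' (not opp) -> no flip
Dir NE: edge -> no flip
Dir W: first cell '.' (not opp) -> no flip
Dir E: edge -> no flip
Dir SW: edge -> no flip
Dir S: edge -> no flip
Dir SE: edge -> no flip

Answer: (3,3) (4,4)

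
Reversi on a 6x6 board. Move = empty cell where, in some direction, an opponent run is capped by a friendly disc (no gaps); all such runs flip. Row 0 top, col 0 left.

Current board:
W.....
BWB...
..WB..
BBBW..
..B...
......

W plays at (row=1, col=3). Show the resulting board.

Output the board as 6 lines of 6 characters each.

Answer: W.....
BWWW..
..WW..
BBBW..
..B...
......

Derivation:
Place W at (1,3); scan 8 dirs for brackets.
Dir NW: first cell '.' (not opp) -> no flip
Dir N: first cell '.' (not opp) -> no flip
Dir NE: first cell '.' (not opp) -> no flip
Dir W: opp run (1,2) capped by W -> flip
Dir E: first cell '.' (not opp) -> no flip
Dir SW: first cell 'W' (not opp) -> no flip
Dir S: opp run (2,3) capped by W -> flip
Dir SE: first cell '.' (not opp) -> no flip
All flips: (1,2) (2,3)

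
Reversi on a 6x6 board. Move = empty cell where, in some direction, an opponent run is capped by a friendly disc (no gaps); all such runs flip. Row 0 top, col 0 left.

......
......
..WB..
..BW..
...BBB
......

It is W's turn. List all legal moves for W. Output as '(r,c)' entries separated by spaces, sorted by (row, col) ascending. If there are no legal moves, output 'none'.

(1,2): no bracket -> illegal
(1,3): flips 1 -> legal
(1,4): no bracket -> illegal
(2,1): no bracket -> illegal
(2,4): flips 1 -> legal
(3,1): flips 1 -> legal
(3,4): no bracket -> illegal
(3,5): no bracket -> illegal
(4,1): no bracket -> illegal
(4,2): flips 1 -> legal
(5,2): no bracket -> illegal
(5,3): flips 1 -> legal
(5,4): no bracket -> illegal
(5,5): flips 1 -> legal

Answer: (1,3) (2,4) (3,1) (4,2) (5,3) (5,5)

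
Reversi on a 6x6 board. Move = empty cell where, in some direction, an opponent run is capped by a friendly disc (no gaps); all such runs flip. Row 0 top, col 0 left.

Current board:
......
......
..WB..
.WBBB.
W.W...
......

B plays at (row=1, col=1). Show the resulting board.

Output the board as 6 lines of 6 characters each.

Place B at (1,1); scan 8 dirs for brackets.
Dir NW: first cell '.' (not opp) -> no flip
Dir N: first cell '.' (not opp) -> no flip
Dir NE: first cell '.' (not opp) -> no flip
Dir W: first cell '.' (not opp) -> no flip
Dir E: first cell '.' (not opp) -> no flip
Dir SW: first cell '.' (not opp) -> no flip
Dir S: first cell '.' (not opp) -> no flip
Dir SE: opp run (2,2) capped by B -> flip
All flips: (2,2)

Answer: ......
.B....
..BB..
.WBBB.
W.W...
......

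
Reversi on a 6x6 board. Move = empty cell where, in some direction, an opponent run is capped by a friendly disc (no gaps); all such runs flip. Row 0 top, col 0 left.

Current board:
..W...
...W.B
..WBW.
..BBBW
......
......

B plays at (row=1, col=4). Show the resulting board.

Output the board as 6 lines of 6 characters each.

Answer: ..W...
...WBB
..WBB.
..BBBW
......
......

Derivation:
Place B at (1,4); scan 8 dirs for brackets.
Dir NW: first cell '.' (not opp) -> no flip
Dir N: first cell '.' (not opp) -> no flip
Dir NE: first cell '.' (not opp) -> no flip
Dir W: opp run (1,3), next='.' -> no flip
Dir E: first cell 'B' (not opp) -> no flip
Dir SW: first cell 'B' (not opp) -> no flip
Dir S: opp run (2,4) capped by B -> flip
Dir SE: first cell '.' (not opp) -> no flip
All flips: (2,4)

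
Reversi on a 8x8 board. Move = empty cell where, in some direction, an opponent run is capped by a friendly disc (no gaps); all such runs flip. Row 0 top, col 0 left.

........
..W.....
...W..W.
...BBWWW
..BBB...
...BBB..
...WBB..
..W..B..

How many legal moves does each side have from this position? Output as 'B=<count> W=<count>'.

Answer: B=5 W=4

Derivation:
-- B to move --
(0,1): flips 2 -> legal
(0,2): no bracket -> illegal
(0,3): no bracket -> illegal
(1,1): no bracket -> illegal
(1,3): flips 1 -> legal
(1,4): no bracket -> illegal
(1,5): no bracket -> illegal
(1,6): no bracket -> illegal
(1,7): flips 2 -> legal
(2,1): no bracket -> illegal
(2,2): no bracket -> illegal
(2,4): no bracket -> illegal
(2,5): no bracket -> illegal
(2,7): no bracket -> illegal
(3,2): no bracket -> illegal
(4,5): no bracket -> illegal
(4,6): no bracket -> illegal
(4,7): no bracket -> illegal
(5,2): no bracket -> illegal
(6,1): no bracket -> illegal
(6,2): flips 1 -> legal
(7,1): no bracket -> illegal
(7,3): flips 1 -> legal
(7,4): no bracket -> illegal
B mobility = 5
-- W to move --
(2,2): no bracket -> illegal
(2,4): no bracket -> illegal
(2,5): no bracket -> illegal
(3,1): no bracket -> illegal
(3,2): flips 2 -> legal
(4,1): no bracket -> illegal
(4,5): flips 2 -> legal
(4,6): no bracket -> illegal
(5,1): no bracket -> illegal
(5,2): no bracket -> illegal
(5,6): no bracket -> illegal
(6,2): flips 2 -> legal
(6,6): flips 2 -> legal
(7,3): no bracket -> illegal
(7,4): no bracket -> illegal
(7,6): no bracket -> illegal
W mobility = 4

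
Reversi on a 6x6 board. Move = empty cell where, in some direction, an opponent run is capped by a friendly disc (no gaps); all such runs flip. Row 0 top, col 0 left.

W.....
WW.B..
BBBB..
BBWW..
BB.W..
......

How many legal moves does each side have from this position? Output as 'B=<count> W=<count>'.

Answer: B=7 W=5

Derivation:
-- B to move --
(0,1): flips 1 -> legal
(0,2): flips 1 -> legal
(1,2): no bracket -> illegal
(2,4): no bracket -> illegal
(3,4): flips 2 -> legal
(4,2): flips 1 -> legal
(4,4): flips 1 -> legal
(5,2): no bracket -> illegal
(5,3): flips 2 -> legal
(5,4): flips 2 -> legal
B mobility = 7
-- W to move --
(0,2): no bracket -> illegal
(0,3): flips 2 -> legal
(0,4): no bracket -> illegal
(1,2): flips 1 -> legal
(1,4): flips 1 -> legal
(2,4): no bracket -> illegal
(3,4): no bracket -> illegal
(4,2): no bracket -> illegal
(5,0): flips 4 -> legal
(5,1): flips 3 -> legal
(5,2): no bracket -> illegal
W mobility = 5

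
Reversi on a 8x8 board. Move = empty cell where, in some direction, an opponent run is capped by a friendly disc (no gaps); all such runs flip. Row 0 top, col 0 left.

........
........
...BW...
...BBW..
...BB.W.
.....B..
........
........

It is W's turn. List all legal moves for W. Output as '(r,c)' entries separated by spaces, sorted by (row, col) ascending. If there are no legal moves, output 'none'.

Answer: (2,2) (3,2) (4,2) (5,3) (5,4) (6,4)

Derivation:
(1,2): no bracket -> illegal
(1,3): no bracket -> illegal
(1,4): no bracket -> illegal
(2,2): flips 1 -> legal
(2,5): no bracket -> illegal
(3,2): flips 2 -> legal
(4,2): flips 1 -> legal
(4,5): no bracket -> illegal
(5,2): no bracket -> illegal
(5,3): flips 1 -> legal
(5,4): flips 2 -> legal
(5,6): no bracket -> illegal
(6,4): flips 1 -> legal
(6,5): no bracket -> illegal
(6,6): no bracket -> illegal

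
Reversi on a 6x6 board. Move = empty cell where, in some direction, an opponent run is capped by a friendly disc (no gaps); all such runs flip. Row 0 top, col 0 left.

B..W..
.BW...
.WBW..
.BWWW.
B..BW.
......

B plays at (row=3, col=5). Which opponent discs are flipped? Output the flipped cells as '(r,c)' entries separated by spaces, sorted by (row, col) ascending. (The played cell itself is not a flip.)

Dir NW: first cell '.' (not opp) -> no flip
Dir N: first cell '.' (not opp) -> no flip
Dir NE: edge -> no flip
Dir W: opp run (3,4) (3,3) (3,2) capped by B -> flip
Dir E: edge -> no flip
Dir SW: opp run (4,4), next='.' -> no flip
Dir S: first cell '.' (not opp) -> no flip
Dir SE: edge -> no flip

Answer: (3,2) (3,3) (3,4)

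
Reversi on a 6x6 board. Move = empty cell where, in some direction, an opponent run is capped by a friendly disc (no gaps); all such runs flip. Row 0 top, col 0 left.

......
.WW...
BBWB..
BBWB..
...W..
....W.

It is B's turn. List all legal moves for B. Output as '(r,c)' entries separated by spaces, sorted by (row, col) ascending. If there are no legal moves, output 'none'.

Answer: (0,0) (0,1) (0,2) (0,3) (1,3) (4,1) (5,3)

Derivation:
(0,0): flips 2 -> legal
(0,1): flips 2 -> legal
(0,2): flips 1 -> legal
(0,3): flips 1 -> legal
(1,0): no bracket -> illegal
(1,3): flips 1 -> legal
(3,4): no bracket -> illegal
(4,1): flips 1 -> legal
(4,2): no bracket -> illegal
(4,4): no bracket -> illegal
(4,5): no bracket -> illegal
(5,2): no bracket -> illegal
(5,3): flips 1 -> legal
(5,5): no bracket -> illegal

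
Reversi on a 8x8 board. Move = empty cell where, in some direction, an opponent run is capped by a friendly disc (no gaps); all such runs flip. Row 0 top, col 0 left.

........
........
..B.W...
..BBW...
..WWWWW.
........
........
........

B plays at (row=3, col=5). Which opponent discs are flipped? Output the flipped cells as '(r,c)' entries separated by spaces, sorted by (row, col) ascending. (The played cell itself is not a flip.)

Answer: (3,4)

Derivation:
Dir NW: opp run (2,4), next='.' -> no flip
Dir N: first cell '.' (not opp) -> no flip
Dir NE: first cell '.' (not opp) -> no flip
Dir W: opp run (3,4) capped by B -> flip
Dir E: first cell '.' (not opp) -> no flip
Dir SW: opp run (4,4), next='.' -> no flip
Dir S: opp run (4,5), next='.' -> no flip
Dir SE: opp run (4,6), next='.' -> no flip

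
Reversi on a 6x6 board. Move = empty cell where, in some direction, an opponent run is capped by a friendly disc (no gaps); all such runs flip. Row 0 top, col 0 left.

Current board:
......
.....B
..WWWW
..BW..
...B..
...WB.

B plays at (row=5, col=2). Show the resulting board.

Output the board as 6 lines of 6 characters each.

Place B at (5,2); scan 8 dirs for brackets.
Dir NW: first cell '.' (not opp) -> no flip
Dir N: first cell '.' (not opp) -> no flip
Dir NE: first cell 'B' (not opp) -> no flip
Dir W: first cell '.' (not opp) -> no flip
Dir E: opp run (5,3) capped by B -> flip
Dir SW: edge -> no flip
Dir S: edge -> no flip
Dir SE: edge -> no flip
All flips: (5,3)

Answer: ......
.....B
..WWWW
..BW..
...B..
..BBB.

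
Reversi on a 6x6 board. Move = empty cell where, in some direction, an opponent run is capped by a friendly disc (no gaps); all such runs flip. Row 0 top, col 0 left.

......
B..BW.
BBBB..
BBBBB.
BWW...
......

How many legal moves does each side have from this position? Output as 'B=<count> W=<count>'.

-- B to move --
(0,3): no bracket -> illegal
(0,4): no bracket -> illegal
(0,5): flips 1 -> legal
(1,5): flips 1 -> legal
(2,4): no bracket -> illegal
(2,5): no bracket -> illegal
(4,3): flips 2 -> legal
(5,0): flips 1 -> legal
(5,1): flips 2 -> legal
(5,2): flips 2 -> legal
(5,3): flips 1 -> legal
B mobility = 7
-- W to move --
(0,0): no bracket -> illegal
(0,1): no bracket -> illegal
(0,2): no bracket -> illegal
(0,3): no bracket -> illegal
(0,4): no bracket -> illegal
(1,1): flips 2 -> legal
(1,2): flips 3 -> legal
(2,4): flips 1 -> legal
(2,5): no bracket -> illegal
(3,5): no bracket -> illegal
(4,3): no bracket -> illegal
(4,4): no bracket -> illegal
(4,5): no bracket -> illegal
(5,0): no bracket -> illegal
(5,1): no bracket -> illegal
W mobility = 3

Answer: B=7 W=3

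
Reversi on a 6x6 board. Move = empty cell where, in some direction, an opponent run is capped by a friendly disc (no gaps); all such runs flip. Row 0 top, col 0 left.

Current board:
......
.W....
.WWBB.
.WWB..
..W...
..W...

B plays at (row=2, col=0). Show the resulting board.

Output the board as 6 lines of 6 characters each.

Answer: ......
.W....
BBBBB.
.WWB..
..W...
..W...

Derivation:
Place B at (2,0); scan 8 dirs for brackets.
Dir NW: edge -> no flip
Dir N: first cell '.' (not opp) -> no flip
Dir NE: opp run (1,1), next='.' -> no flip
Dir W: edge -> no flip
Dir E: opp run (2,1) (2,2) capped by B -> flip
Dir SW: edge -> no flip
Dir S: first cell '.' (not opp) -> no flip
Dir SE: opp run (3,1) (4,2), next='.' -> no flip
All flips: (2,1) (2,2)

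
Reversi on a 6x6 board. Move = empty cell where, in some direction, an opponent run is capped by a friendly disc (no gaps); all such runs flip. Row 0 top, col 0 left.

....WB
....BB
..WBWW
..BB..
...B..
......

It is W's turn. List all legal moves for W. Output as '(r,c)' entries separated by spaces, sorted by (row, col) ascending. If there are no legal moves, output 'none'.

(0,3): flips 1 -> legal
(1,2): no bracket -> illegal
(1,3): no bracket -> illegal
(2,1): no bracket -> illegal
(3,1): no bracket -> illegal
(3,4): no bracket -> illegal
(4,1): no bracket -> illegal
(4,2): flips 2 -> legal
(4,4): flips 1 -> legal
(5,2): no bracket -> illegal
(5,3): no bracket -> illegal
(5,4): no bracket -> illegal

Answer: (0,3) (4,2) (4,4)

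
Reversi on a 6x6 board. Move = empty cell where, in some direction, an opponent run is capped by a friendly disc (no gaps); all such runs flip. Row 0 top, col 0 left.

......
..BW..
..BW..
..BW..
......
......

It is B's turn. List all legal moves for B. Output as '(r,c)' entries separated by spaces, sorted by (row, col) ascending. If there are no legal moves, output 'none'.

Answer: (0,4) (1,4) (2,4) (3,4) (4,4)

Derivation:
(0,2): no bracket -> illegal
(0,3): no bracket -> illegal
(0,4): flips 1 -> legal
(1,4): flips 2 -> legal
(2,4): flips 1 -> legal
(3,4): flips 2 -> legal
(4,2): no bracket -> illegal
(4,3): no bracket -> illegal
(4,4): flips 1 -> legal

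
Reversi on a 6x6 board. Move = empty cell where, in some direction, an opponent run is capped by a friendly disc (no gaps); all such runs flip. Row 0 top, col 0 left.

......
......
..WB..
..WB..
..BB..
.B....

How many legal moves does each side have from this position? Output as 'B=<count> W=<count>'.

-- B to move --
(1,1): flips 1 -> legal
(1,2): flips 2 -> legal
(1,3): no bracket -> illegal
(2,1): flips 2 -> legal
(3,1): flips 1 -> legal
(4,1): flips 1 -> legal
B mobility = 5
-- W to move --
(1,2): no bracket -> illegal
(1,3): no bracket -> illegal
(1,4): flips 1 -> legal
(2,4): flips 1 -> legal
(3,1): no bracket -> illegal
(3,4): flips 1 -> legal
(4,0): no bracket -> illegal
(4,1): no bracket -> illegal
(4,4): flips 1 -> legal
(5,0): no bracket -> illegal
(5,2): flips 1 -> legal
(5,3): no bracket -> illegal
(5,4): flips 1 -> legal
W mobility = 6

Answer: B=5 W=6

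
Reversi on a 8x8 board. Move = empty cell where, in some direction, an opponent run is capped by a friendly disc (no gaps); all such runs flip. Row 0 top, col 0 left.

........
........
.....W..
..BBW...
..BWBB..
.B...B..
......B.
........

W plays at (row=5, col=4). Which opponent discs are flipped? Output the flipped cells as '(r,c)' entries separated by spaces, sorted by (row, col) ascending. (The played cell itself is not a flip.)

Dir NW: first cell 'W' (not opp) -> no flip
Dir N: opp run (4,4) capped by W -> flip
Dir NE: opp run (4,5), next='.' -> no flip
Dir W: first cell '.' (not opp) -> no flip
Dir E: opp run (5,5), next='.' -> no flip
Dir SW: first cell '.' (not opp) -> no flip
Dir S: first cell '.' (not opp) -> no flip
Dir SE: first cell '.' (not opp) -> no flip

Answer: (4,4)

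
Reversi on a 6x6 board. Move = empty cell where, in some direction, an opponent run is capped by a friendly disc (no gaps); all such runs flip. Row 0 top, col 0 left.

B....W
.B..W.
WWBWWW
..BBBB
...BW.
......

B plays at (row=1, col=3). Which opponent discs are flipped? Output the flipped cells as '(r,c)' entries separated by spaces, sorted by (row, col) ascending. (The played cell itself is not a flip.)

Dir NW: first cell '.' (not opp) -> no flip
Dir N: first cell '.' (not opp) -> no flip
Dir NE: first cell '.' (not opp) -> no flip
Dir W: first cell '.' (not opp) -> no flip
Dir E: opp run (1,4), next='.' -> no flip
Dir SW: first cell 'B' (not opp) -> no flip
Dir S: opp run (2,3) capped by B -> flip
Dir SE: opp run (2,4) capped by B -> flip

Answer: (2,3) (2,4)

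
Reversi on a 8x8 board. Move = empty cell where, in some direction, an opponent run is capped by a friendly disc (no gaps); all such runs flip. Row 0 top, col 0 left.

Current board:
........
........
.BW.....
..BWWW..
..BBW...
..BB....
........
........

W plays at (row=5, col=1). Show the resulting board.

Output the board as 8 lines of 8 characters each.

Answer: ........
........
.BW.....
..BWWW..
..WBW...
.WBB....
........
........

Derivation:
Place W at (5,1); scan 8 dirs for brackets.
Dir NW: first cell '.' (not opp) -> no flip
Dir N: first cell '.' (not opp) -> no flip
Dir NE: opp run (4,2) capped by W -> flip
Dir W: first cell '.' (not opp) -> no flip
Dir E: opp run (5,2) (5,3), next='.' -> no flip
Dir SW: first cell '.' (not opp) -> no flip
Dir S: first cell '.' (not opp) -> no flip
Dir SE: first cell '.' (not opp) -> no flip
All flips: (4,2)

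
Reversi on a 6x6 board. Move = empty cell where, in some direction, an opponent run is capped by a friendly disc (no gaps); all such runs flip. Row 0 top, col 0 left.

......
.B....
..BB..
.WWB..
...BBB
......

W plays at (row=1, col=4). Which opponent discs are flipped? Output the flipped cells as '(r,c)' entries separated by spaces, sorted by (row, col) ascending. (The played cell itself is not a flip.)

Answer: (2,3)

Derivation:
Dir NW: first cell '.' (not opp) -> no flip
Dir N: first cell '.' (not opp) -> no flip
Dir NE: first cell '.' (not opp) -> no flip
Dir W: first cell '.' (not opp) -> no flip
Dir E: first cell '.' (not opp) -> no flip
Dir SW: opp run (2,3) capped by W -> flip
Dir S: first cell '.' (not opp) -> no flip
Dir SE: first cell '.' (not opp) -> no flip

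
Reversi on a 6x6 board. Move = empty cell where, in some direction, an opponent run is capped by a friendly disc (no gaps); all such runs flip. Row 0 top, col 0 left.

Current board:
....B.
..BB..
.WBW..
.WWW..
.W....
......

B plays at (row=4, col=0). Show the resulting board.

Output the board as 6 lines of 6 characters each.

Answer: ....B.
..BB..
.WBW..
.BWW..
BW....
......

Derivation:
Place B at (4,0); scan 8 dirs for brackets.
Dir NW: edge -> no flip
Dir N: first cell '.' (not opp) -> no flip
Dir NE: opp run (3,1) capped by B -> flip
Dir W: edge -> no flip
Dir E: opp run (4,1), next='.' -> no flip
Dir SW: edge -> no flip
Dir S: first cell '.' (not opp) -> no flip
Dir SE: first cell '.' (not opp) -> no flip
All flips: (3,1)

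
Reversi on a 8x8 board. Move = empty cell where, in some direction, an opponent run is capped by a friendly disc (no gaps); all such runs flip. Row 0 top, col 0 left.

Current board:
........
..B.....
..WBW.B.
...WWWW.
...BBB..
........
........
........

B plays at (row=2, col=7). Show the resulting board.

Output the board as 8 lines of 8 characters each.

Answer: ........
..B.....
..WBW.BB
...WWWB.
...BBB..
........
........
........

Derivation:
Place B at (2,7); scan 8 dirs for brackets.
Dir NW: first cell '.' (not opp) -> no flip
Dir N: first cell '.' (not opp) -> no flip
Dir NE: edge -> no flip
Dir W: first cell 'B' (not opp) -> no flip
Dir E: edge -> no flip
Dir SW: opp run (3,6) capped by B -> flip
Dir S: first cell '.' (not opp) -> no flip
Dir SE: edge -> no flip
All flips: (3,6)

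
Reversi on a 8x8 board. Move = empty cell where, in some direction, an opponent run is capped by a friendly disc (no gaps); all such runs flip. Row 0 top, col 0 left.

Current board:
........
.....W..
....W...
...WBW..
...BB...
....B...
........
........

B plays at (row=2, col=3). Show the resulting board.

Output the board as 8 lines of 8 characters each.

Place B at (2,3); scan 8 dirs for brackets.
Dir NW: first cell '.' (not opp) -> no flip
Dir N: first cell '.' (not opp) -> no flip
Dir NE: first cell '.' (not opp) -> no flip
Dir W: first cell '.' (not opp) -> no flip
Dir E: opp run (2,4), next='.' -> no flip
Dir SW: first cell '.' (not opp) -> no flip
Dir S: opp run (3,3) capped by B -> flip
Dir SE: first cell 'B' (not opp) -> no flip
All flips: (3,3)

Answer: ........
.....W..
...BW...
...BBW..
...BB...
....B...
........
........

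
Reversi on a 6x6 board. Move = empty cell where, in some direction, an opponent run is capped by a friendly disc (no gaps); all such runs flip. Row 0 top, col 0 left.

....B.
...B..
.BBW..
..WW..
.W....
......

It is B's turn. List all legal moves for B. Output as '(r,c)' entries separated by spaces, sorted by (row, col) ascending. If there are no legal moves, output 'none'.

Answer: (2,4) (4,2) (4,3) (4,4)

Derivation:
(1,2): no bracket -> illegal
(1,4): no bracket -> illegal
(2,4): flips 1 -> legal
(3,0): no bracket -> illegal
(3,1): no bracket -> illegal
(3,4): no bracket -> illegal
(4,0): no bracket -> illegal
(4,2): flips 1 -> legal
(4,3): flips 3 -> legal
(4,4): flips 1 -> legal
(5,0): no bracket -> illegal
(5,1): no bracket -> illegal
(5,2): no bracket -> illegal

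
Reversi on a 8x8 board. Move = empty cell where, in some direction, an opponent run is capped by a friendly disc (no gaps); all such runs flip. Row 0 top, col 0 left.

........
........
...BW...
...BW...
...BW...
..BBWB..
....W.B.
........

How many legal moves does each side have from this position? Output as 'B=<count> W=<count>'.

-- B to move --
(1,3): no bracket -> illegal
(1,4): no bracket -> illegal
(1,5): flips 1 -> legal
(2,5): flips 2 -> legal
(3,5): flips 2 -> legal
(4,5): flips 2 -> legal
(6,3): no bracket -> illegal
(6,5): flips 1 -> legal
(7,3): flips 1 -> legal
(7,4): no bracket -> illegal
(7,5): flips 1 -> legal
B mobility = 7
-- W to move --
(1,2): flips 1 -> legal
(1,3): no bracket -> illegal
(1,4): no bracket -> illegal
(2,2): flips 2 -> legal
(3,2): flips 2 -> legal
(4,1): no bracket -> illegal
(4,2): flips 3 -> legal
(4,5): no bracket -> illegal
(4,6): flips 1 -> legal
(5,1): flips 2 -> legal
(5,6): flips 1 -> legal
(5,7): no bracket -> illegal
(6,1): flips 2 -> legal
(6,2): flips 1 -> legal
(6,3): no bracket -> illegal
(6,5): no bracket -> illegal
(6,7): no bracket -> illegal
(7,5): no bracket -> illegal
(7,6): no bracket -> illegal
(7,7): flips 2 -> legal
W mobility = 10

Answer: B=7 W=10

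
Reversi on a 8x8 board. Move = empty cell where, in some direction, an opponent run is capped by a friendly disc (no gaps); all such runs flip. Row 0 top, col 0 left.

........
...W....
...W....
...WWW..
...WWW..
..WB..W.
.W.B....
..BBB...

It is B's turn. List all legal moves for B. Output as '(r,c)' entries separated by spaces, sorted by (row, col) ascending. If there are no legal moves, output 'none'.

Answer: (0,3) (2,6) (4,1) (5,0) (5,1)

Derivation:
(0,2): no bracket -> illegal
(0,3): flips 4 -> legal
(0,4): no bracket -> illegal
(1,2): no bracket -> illegal
(1,4): no bracket -> illegal
(2,2): no bracket -> illegal
(2,4): no bracket -> illegal
(2,5): no bracket -> illegal
(2,6): flips 2 -> legal
(3,2): no bracket -> illegal
(3,6): no bracket -> illegal
(4,1): flips 1 -> legal
(4,2): no bracket -> illegal
(4,6): no bracket -> illegal
(4,7): no bracket -> illegal
(5,0): flips 1 -> legal
(5,1): flips 1 -> legal
(5,4): no bracket -> illegal
(5,5): no bracket -> illegal
(5,7): no bracket -> illegal
(6,0): no bracket -> illegal
(6,2): no bracket -> illegal
(6,5): no bracket -> illegal
(6,6): no bracket -> illegal
(6,7): no bracket -> illegal
(7,0): no bracket -> illegal
(7,1): no bracket -> illegal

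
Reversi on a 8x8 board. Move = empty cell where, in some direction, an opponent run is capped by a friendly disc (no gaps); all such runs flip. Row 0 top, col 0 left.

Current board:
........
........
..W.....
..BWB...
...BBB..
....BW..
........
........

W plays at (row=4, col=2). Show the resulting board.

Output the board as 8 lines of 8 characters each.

Answer: ........
........
..W.....
..WWB...
..WBBB..
....BW..
........
........

Derivation:
Place W at (4,2); scan 8 dirs for brackets.
Dir NW: first cell '.' (not opp) -> no flip
Dir N: opp run (3,2) capped by W -> flip
Dir NE: first cell 'W' (not opp) -> no flip
Dir W: first cell '.' (not opp) -> no flip
Dir E: opp run (4,3) (4,4) (4,5), next='.' -> no flip
Dir SW: first cell '.' (not opp) -> no flip
Dir S: first cell '.' (not opp) -> no flip
Dir SE: first cell '.' (not opp) -> no flip
All flips: (3,2)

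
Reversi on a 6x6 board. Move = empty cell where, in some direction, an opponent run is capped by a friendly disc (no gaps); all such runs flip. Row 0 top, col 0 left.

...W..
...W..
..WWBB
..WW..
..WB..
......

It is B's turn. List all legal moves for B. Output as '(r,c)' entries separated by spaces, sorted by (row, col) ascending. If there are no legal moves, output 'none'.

(0,2): flips 1 -> legal
(0,4): no bracket -> illegal
(1,1): no bracket -> illegal
(1,2): no bracket -> illegal
(1,4): no bracket -> illegal
(2,1): flips 3 -> legal
(3,1): no bracket -> illegal
(3,4): no bracket -> illegal
(4,1): flips 1 -> legal
(4,4): no bracket -> illegal
(5,1): flips 2 -> legal
(5,2): no bracket -> illegal
(5,3): no bracket -> illegal

Answer: (0,2) (2,1) (4,1) (5,1)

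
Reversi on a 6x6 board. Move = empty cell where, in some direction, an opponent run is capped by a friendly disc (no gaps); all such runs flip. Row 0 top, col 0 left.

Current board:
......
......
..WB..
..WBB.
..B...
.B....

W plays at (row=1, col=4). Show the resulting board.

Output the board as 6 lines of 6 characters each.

Answer: ......
....W.
..WW..
..WBB.
..B...
.B....

Derivation:
Place W at (1,4); scan 8 dirs for brackets.
Dir NW: first cell '.' (not opp) -> no flip
Dir N: first cell '.' (not opp) -> no flip
Dir NE: first cell '.' (not opp) -> no flip
Dir W: first cell '.' (not opp) -> no flip
Dir E: first cell '.' (not opp) -> no flip
Dir SW: opp run (2,3) capped by W -> flip
Dir S: first cell '.' (not opp) -> no flip
Dir SE: first cell '.' (not opp) -> no flip
All flips: (2,3)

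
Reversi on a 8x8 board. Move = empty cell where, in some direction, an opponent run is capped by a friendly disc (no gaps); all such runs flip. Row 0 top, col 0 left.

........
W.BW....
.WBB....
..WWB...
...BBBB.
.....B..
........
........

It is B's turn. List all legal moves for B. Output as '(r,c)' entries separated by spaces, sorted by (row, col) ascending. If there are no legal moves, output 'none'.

(0,0): no bracket -> illegal
(0,1): no bracket -> illegal
(0,2): no bracket -> illegal
(0,3): flips 1 -> legal
(0,4): flips 1 -> legal
(1,1): no bracket -> illegal
(1,4): flips 1 -> legal
(2,0): flips 1 -> legal
(2,4): no bracket -> illegal
(3,0): flips 1 -> legal
(3,1): flips 2 -> legal
(4,1): flips 1 -> legal
(4,2): flips 1 -> legal

Answer: (0,3) (0,4) (1,4) (2,0) (3,0) (3,1) (4,1) (4,2)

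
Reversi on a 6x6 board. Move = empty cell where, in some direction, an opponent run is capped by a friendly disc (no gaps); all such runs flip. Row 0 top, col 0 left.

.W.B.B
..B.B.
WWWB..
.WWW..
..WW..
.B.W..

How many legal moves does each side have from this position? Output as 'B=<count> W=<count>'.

Answer: B=4 W=4

Derivation:
-- B to move --
(0,0): no bracket -> illegal
(0,2): no bracket -> illegal
(1,0): no bracket -> illegal
(1,1): no bracket -> illegal
(1,3): no bracket -> illegal
(2,4): flips 2 -> legal
(3,0): flips 1 -> legal
(3,4): no bracket -> illegal
(4,0): no bracket -> illegal
(4,1): flips 1 -> legal
(4,4): no bracket -> illegal
(5,2): flips 3 -> legal
(5,4): no bracket -> illegal
B mobility = 4
-- W to move --
(0,2): flips 1 -> legal
(0,4): no bracket -> illegal
(1,1): no bracket -> illegal
(1,3): flips 1 -> legal
(1,5): no bracket -> illegal
(2,4): flips 1 -> legal
(2,5): no bracket -> illegal
(3,4): flips 2 -> legal
(4,0): no bracket -> illegal
(4,1): no bracket -> illegal
(5,0): no bracket -> illegal
(5,2): no bracket -> illegal
W mobility = 4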